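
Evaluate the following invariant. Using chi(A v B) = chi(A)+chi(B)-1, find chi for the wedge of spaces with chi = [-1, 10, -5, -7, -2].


chi(A v B) = chi(A) + chi(B) - 1 (one point identified).
For 5 spaces: chi = (sum chi_i) - (5 - 1).
sum = -5; chi = -5 - 4 = -9

-9


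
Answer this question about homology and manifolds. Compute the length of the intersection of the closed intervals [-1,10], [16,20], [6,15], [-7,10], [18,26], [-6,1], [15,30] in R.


Intersection = [max(a_i), min(b_i)] = [18, 1].
Since 18 > 1, the intersection is empty.
Length = 0

0


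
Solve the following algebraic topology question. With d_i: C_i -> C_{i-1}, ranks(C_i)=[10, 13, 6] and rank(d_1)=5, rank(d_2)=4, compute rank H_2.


rank H_k = rank(ker d_k) - rank(im d_{k+1}).
rank(ker d_2) = rank(C_2) - rank(d_2) = 6 - 4 = 2.
rank(im d_{2+1}) = 0.
rank H_2 = 2 - 0 = 2

2


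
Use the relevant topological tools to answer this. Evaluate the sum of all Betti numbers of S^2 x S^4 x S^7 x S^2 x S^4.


Total Betti number is multiplicative under products.
Each S^d (d>=1) has total Betti number 2.
There are 5 sphere factors.
Total = 2^5 = 32

32


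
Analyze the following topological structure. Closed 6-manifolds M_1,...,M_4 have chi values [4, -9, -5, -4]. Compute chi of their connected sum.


For n-manifolds: chi(A#B) = chi(A) + chi(B) - chi(S^6).
chi(S^6) = 1 + (-1)^6 = 2.
chi(#) = (sum chi_i) - (4-1)*chi(S^6) = -14 - 3*2 = -20

-20


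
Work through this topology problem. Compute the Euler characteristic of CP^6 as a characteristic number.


For any closed oriented manifold, <e(TM),[M]> = chi(M).
chi(CP^6) = 6+1 = 7

7


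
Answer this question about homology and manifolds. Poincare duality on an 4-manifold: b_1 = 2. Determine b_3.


Poincare duality for closed orientable n-manifolds: b_k = b_{n-k}.
Here n = 4, so b_3 = b_1 = 2

2


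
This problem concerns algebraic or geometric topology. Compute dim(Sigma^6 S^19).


Each suspension raises dimension by 1: Sigma S^n = S^{n+1}.
Sigma^6 S^19 = S^{19+6} = S^25

25


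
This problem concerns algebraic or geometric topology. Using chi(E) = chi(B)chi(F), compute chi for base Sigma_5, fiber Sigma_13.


For a fiber bundle F -> E -> B (with CW structure): chi(E) = chi(B) * chi(F).
chi(Sigma_5) = -8, chi(Sigma_13) = -24.
chi(E) = (-8) * (-24) = 192

192


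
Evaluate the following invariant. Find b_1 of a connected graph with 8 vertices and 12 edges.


For a connected graph: rank(pi_1) = b_1 = E - V + 1 = 1 - chi.
chi = V - E = 8 - 12 = -4.
rank = 1 - (-4) = 12 - 8 + 1 = 5

5


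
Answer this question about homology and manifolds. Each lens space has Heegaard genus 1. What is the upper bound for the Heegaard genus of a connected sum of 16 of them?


Heegaard genus satisfies g(A#B) <= g(A) + g(B).
Each lens space has g = 1.
Upper bound: 16 * 1 = 16

16


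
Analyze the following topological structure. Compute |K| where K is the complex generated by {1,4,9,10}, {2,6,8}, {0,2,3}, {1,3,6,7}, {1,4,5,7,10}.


Each maximal simplex on m vertices has 2^m - 1 nonempty faces.
Take the union (dedupe shared faces).
Total distinct faces = 62

62


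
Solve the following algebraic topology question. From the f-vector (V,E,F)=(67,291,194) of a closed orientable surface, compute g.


chi = V - E + F = 67 - 291 + 194 = -30
For orientable closed surface: chi = 2 - 2g, so g = (2 - chi)/2.
g = (2 - (-30)) / 2 = 32 / 2 = 16

16


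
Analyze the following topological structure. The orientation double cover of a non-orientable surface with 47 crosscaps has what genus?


chi(N_47) = 2 - 47 = -45.
Double cover: chi(Sigma_g) = 2 * chi(N_47) = 2*(-45) = -90.
2 - 2g = -90, so g = (2 - (-90))/2 = 92/2 = 46

46


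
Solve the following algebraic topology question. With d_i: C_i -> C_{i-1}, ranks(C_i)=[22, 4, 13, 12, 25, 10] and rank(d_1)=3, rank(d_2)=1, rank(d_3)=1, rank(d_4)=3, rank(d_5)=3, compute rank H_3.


rank H_k = rank(ker d_k) - rank(im d_{k+1}).
rank(ker d_3) = rank(C_3) - rank(d_3) = 12 - 1 = 11.
rank(im d_{3+1}) = 3.
rank H_3 = 11 - 3 = 8

8


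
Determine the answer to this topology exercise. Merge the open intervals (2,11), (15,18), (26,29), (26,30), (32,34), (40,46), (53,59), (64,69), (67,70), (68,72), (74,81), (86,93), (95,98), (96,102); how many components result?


Sort and merge overlapping open intervals.
Merged: (2,11), (15,18), (26,30), (32,34), (40,46), (53,59), (64,72), (74,81), (86,93), (95,102).
Number of components = 10

10


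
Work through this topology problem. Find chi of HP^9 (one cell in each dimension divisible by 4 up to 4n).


HP^9 has one cell in each dimension 0, 4, ..., 4*9 (9+1 cells, all even-dim).
chi = 9 + 1 = 10

10


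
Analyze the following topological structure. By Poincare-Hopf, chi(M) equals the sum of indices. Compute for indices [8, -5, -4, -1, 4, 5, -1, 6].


Poincare-Hopf: chi(M) = sum of indices of zeros.
chi = (8) + (-5) + (-4) + (-1) + (4) + (5) + (-1) + (6) = 12

12


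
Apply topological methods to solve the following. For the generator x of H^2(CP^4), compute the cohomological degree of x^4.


|x| = 2 in H^*(CP^n).
|x^4| = 4 * |x| = 4 * 2 = 8

8


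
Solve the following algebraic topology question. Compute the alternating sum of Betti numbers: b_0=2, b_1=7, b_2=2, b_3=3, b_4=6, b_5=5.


chi = sum_k (-1)^k b_k.
= (2) + (-7) + (2) + (-3) + (6) + (-5)
= -5

-5


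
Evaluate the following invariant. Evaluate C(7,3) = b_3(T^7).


By the Kunneth formula, b_k(T^n) = C(n,k).
b_3(T^7) = C(7,3).
C(7,3) = 7!/(3!*4!) = 35

35


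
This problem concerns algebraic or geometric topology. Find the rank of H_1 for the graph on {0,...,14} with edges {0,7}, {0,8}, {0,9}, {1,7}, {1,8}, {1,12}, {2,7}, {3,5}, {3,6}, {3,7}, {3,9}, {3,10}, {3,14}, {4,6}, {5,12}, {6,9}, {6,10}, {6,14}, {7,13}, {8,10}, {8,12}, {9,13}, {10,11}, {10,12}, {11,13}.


b_1 = E - V + (number of components).
E = 25, V = 15, components = 1.
b_1 = 25 - 15 + 1 = 11

11


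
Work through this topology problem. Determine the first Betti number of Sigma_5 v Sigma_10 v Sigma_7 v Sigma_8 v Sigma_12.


For a wedge X v Y: reduced H_k(X v Y) = H_k(X) + H_k(Y).
Each Sigma_g contributes b_1 = 2g.
b_1 = 10 + 20 + 14 + 16 + 24 = 84

84


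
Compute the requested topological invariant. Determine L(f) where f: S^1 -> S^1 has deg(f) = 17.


On S^1: L(f) = tr(f_0*) + (-1)^1 tr(f_1*) = 1 + (-1)^1 * deg(f).
L(f) = 1 + (-1)^1 * 17 = 1 + -17 = -16

-16


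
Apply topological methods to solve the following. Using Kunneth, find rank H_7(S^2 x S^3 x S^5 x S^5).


Each S^d has Poincare polynomial 1 + t^d.
The product S^2 x S^3 x S^5 x S^5 has Poincare polynomial prod(1+t^d_i).
Expanding: b_0=1, b_2=1, b_3=1, b_5=3, b_7=2, b_8=2, b_10=3, b_12=1, b_13=1, b_15=1.
b_7 = 2

2


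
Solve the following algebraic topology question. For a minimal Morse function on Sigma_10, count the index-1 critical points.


A perfect Morse function has m_k = b_k.
For Sigma_10: b_0=1, b_1=2g=20, b_2=1.
Saddles m_1 = 2g = 20

20


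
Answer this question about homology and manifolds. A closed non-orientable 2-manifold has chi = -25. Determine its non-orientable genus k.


chi = 2 - k for closed non-orientable surfaces with k crosscaps.
-25 = 2 - k
k = 2 - (-25) = 27

27


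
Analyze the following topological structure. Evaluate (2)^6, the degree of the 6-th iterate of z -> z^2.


deg(f) = 2. Degree is multiplicative: deg(f^6) = (deg f)^6.
deg(f^6) = (2)^6 = 64

64


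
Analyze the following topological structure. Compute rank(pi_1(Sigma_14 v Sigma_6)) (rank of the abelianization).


For a wedge: H_1(A v B) = H_1(A) + H_1(B).
b_1(Sigma_14) = 28, b_1(Sigma_6) = 12.
b_1 = 28 + 12 = 40

40


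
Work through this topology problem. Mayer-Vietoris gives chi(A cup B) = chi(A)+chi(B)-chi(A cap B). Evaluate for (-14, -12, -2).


chi(A cup B) = chi(A) + chi(B) - chi(A cap B)
= -14 + (-12) - (-2)
= -24

-24


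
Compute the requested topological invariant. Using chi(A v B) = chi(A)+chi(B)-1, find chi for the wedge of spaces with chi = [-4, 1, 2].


chi(A v B) = chi(A) + chi(B) - 1 (one point identified).
For 3 spaces: chi = (sum chi_i) - (3 - 1).
sum = -1; chi = -1 - 2 = -3

-3


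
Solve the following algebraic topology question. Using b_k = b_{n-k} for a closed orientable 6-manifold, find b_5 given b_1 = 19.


Poincare duality for closed orientable n-manifolds: b_k = b_{n-k}.
Here n = 6, so b_5 = b_1 = 19

19


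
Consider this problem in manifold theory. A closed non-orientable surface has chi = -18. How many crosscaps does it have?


chi = 2 - k for closed non-orientable surfaces with k crosscaps.
-18 = 2 - k
k = 2 - (-18) = 20

20


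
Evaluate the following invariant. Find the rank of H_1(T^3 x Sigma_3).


pi_1(A x B) = pi_1(A) x pi_1(B); rank of abelianization = b_1.
b_1(T^3) = 3, b_1(Sigma_3) = 2*3 = 6.
b_1(product) = 3 + 6 = 9

9


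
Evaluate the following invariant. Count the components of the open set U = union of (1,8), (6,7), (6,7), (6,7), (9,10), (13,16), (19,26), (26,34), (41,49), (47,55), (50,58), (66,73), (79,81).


Sort and merge overlapping open intervals.
Merged: (1,8), (9,10), (13,16), (19,26), (26,34), (41,58), (66,73), (79,81).
Number of components = 8

8


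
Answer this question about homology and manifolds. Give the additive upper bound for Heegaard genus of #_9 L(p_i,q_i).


Heegaard genus satisfies g(A#B) <= g(A) + g(B).
Each lens space has g = 1.
Upper bound: 9 * 1 = 9

9


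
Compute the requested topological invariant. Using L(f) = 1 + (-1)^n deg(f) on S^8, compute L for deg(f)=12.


On S^8: L(f) = tr(f_0*) + (-1)^8 tr(f_8*) = 1 + (-1)^8 * deg(f).
L(f) = 1 + (-1)^8 * 12 = 1 + 12 = 13

13


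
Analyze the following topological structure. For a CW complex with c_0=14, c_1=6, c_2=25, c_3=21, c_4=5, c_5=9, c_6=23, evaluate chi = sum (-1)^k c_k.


chi = sum_k (-1)^k c_k.
= (-1)^0*14 + (-1)^1*6 + (-1)^2*25 + (-1)^3*21 + (-1)^4*5 + (-1)^5*9 + (-1)^6*23
= (14) + (-6) + (25) + (-21) + (5) + (-9) + (23)
= 31

31


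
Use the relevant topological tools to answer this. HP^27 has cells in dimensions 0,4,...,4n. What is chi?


HP^27 has one cell in each dimension 0, 4, ..., 4*27 (27+1 cells, all even-dim).
chi = 27 + 1 = 28

28


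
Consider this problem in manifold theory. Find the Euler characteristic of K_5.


K_5: V = 5, E = C(5,2) = 10.
chi = V - E = 5 - 10 = -5

-5


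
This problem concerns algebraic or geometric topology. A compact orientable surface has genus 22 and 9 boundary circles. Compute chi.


For a compact orientable surface with genus g and b boundary components: chi = 2 - 2g - b.
chi = 2 - 2*22 - 9 = 2 - 44 - 9 = -51

-51


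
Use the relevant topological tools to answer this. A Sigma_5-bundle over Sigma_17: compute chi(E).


For a fiber bundle F -> E -> B (with CW structure): chi(E) = chi(B) * chi(F).
chi(Sigma_17) = -32, chi(Sigma_5) = -8.
chi(E) = (-32) * (-8) = 256

256


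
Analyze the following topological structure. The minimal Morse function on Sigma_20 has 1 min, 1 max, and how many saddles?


A perfect Morse function has m_k = b_k.
For Sigma_20: b_0=1, b_1=2g=40, b_2=1.
Saddles m_1 = 2g = 40

40


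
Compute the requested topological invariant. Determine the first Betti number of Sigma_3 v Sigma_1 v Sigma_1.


For a wedge X v Y: reduced H_k(X v Y) = H_k(X) + H_k(Y).
Each Sigma_g contributes b_1 = 2g.
b_1 = 6 + 2 + 2 = 10

10


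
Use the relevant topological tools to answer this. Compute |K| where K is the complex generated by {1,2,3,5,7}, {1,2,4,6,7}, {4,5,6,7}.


Each maximal simplex on m vertices has 2^m - 1 nonempty faces.
Take the union (dedupe shared faces).
Total distinct faces = 61

61


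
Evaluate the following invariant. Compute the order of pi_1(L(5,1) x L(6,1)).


pi_1(X x Y) = pi_1(X) x pi_1(Y).
pi_1(L(5,1)) = Z/5, pi_1(L(6,1)) = Z/6.
|Z/5 x Z/6| = 5 * 6 = 30

30


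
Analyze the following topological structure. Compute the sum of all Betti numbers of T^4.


b_k(T^4) = C(4,k), so the sum over k is sum_k C(4,k) = 2^4.
Total = 2^4 = 16

16


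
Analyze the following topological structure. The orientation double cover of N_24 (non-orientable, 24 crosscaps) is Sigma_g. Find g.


chi(N_24) = 2 - 24 = -22.
Double cover: chi(Sigma_g) = 2 * chi(N_24) = 2*(-22) = -44.
2 - 2g = -44, so g = (2 - (-44))/2 = 46/2 = 23

23


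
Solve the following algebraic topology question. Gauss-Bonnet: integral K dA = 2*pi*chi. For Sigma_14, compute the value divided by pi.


Gauss-Bonnet: integral K dA = 2*pi*chi(M).
chi(Sigma_14) = 2 - 2*14 = -26.
(integral K dA)/pi = 2*chi = 2*(-26) = -52

-52


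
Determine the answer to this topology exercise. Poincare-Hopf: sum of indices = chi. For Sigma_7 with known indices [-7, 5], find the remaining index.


Poincare-Hopf: sum of indices = chi(M).
chi(Sigma_7) = 2 - 2*7 = -12.
Sum of known indices = -2.
x = chi - (sum known) = -12 - (-2) = -10

-10


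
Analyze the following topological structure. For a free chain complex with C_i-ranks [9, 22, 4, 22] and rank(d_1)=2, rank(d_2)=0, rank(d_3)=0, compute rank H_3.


rank H_k = rank(ker d_k) - rank(im d_{k+1}).
rank(ker d_3) = rank(C_3) - rank(d_3) = 22 - 0 = 22.
rank(im d_{3+1}) = 0.
rank H_3 = 22 - 0 = 22

22


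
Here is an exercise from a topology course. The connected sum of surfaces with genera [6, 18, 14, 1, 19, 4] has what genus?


Genus is additive under connected sum of orientable surfaces.
g = 6 + 18 + 14 + 1 + 19 + 4 = 62

62


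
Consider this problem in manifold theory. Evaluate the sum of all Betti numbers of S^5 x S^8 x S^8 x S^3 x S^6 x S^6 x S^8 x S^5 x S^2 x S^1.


Total Betti number is multiplicative under products.
Each S^d (d>=1) has total Betti number 2.
There are 10 sphere factors.
Total = 2^10 = 1024

1024


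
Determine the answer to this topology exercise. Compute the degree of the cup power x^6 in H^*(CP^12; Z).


|x| = 2 in H^*(CP^n).
|x^6| = 6 * |x| = 6 * 2 = 12

12


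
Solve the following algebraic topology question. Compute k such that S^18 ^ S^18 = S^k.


S^m ^ S^n = S^{m+n}.
k = 18 + 18 = 36

36


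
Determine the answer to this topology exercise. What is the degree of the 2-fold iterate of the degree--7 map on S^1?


deg(f) = -7. Degree is multiplicative: deg(f^2) = (deg f)^2.
deg(f^2) = (-7)^2 = 49

49


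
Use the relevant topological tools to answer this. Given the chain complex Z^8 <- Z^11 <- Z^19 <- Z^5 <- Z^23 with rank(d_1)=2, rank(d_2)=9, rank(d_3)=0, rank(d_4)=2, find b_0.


rank H_k = rank(ker d_k) - rank(im d_{k+1}).
rank(ker d_0) = rank(C_0) - rank(d_0) = 8 - 0 = 8.
rank(im d_{0+1}) = 2.
rank H_0 = 8 - 2 = 6

6


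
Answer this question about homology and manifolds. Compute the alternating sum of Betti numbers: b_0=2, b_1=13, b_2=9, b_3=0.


chi = sum_k (-1)^k b_k.
= (2) + (-13) + (9) + (0)
= -2

-2


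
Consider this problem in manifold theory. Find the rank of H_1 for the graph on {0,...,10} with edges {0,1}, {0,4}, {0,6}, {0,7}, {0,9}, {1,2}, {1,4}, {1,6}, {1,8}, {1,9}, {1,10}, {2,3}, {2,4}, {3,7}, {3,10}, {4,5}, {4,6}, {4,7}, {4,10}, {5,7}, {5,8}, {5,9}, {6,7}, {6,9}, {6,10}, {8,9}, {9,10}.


b_1 = E - V + (number of components).
E = 27, V = 11, components = 1.
b_1 = 27 - 11 + 1 = 17

17


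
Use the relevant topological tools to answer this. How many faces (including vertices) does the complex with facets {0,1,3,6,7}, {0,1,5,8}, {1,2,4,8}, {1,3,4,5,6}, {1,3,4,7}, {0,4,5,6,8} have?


Each maximal simplex on m vertices has 2^m - 1 nonempty faces.
Take the union (dedupe shared faces).
Total distinct faces = 95

95


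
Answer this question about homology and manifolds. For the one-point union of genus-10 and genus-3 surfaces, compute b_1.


For a wedge: H_1(A v B) = H_1(A) + H_1(B).
b_1(Sigma_10) = 20, b_1(Sigma_3) = 6.
b_1 = 20 + 6 = 26

26


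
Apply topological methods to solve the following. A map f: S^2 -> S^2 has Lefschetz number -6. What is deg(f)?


L(f) = 1 + (-1)^2 deg(f) on S^2.
-6 = 1 + (-1)^2 * deg(f)
(-1)^2 * deg(f) = -7
deg(f) = -7

-7


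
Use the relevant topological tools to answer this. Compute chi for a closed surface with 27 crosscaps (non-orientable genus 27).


For a non-orientable closed surface with k crosscaps: chi = 2 - k.
Here k = 27.
chi = 2 - 27 = -25

-25


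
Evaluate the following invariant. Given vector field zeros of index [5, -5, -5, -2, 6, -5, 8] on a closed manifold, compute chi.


Poincare-Hopf: chi(M) = sum of indices of zeros.
chi = (5) + (-5) + (-5) + (-2) + (6) + (-5) + (8) = 2

2


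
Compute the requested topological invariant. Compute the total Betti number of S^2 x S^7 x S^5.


Total Betti number is multiplicative under products.
Each S^d (d>=1) has total Betti number 2.
There are 3 sphere factors.
Total = 2^3 = 8

8


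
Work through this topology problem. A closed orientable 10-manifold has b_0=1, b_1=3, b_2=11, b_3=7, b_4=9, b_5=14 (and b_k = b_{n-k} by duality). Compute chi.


By Poincare duality b_k = b_{10-k}, so full Betti numbers: b_0=1, b_1=3, b_2=11, b_3=7, b_4=9, b_5=14, b_6=9, b_7=7, b_8=11, b_9=3, b_10=1.
chi = sum (-1)^k b_k = 8

8


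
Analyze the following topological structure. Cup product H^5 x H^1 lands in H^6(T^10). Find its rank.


Cup product: H^p x H^q -> H^{p+q}; here p+q = 5+1 = 6.
rank H^k(T^n) = C(n,k).
C(10,6) = 210

210


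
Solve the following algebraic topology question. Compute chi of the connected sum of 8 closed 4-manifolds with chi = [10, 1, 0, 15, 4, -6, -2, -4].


For n-manifolds: chi(A#B) = chi(A) + chi(B) - chi(S^4).
chi(S^4) = 1 + (-1)^4 = 2.
chi(#) = (sum chi_i) - (8-1)*chi(S^4) = 18 - 7*2 = 4

4


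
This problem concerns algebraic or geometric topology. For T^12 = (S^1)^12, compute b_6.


By the Kunneth formula, b_k(T^n) = C(n,k).
b_6(T^12) = C(12,6).
C(12,6) = 12!/(6!*6!) = 924

924


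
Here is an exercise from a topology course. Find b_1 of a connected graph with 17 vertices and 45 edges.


For a connected graph: rank(pi_1) = b_1 = E - V + 1 = 1 - chi.
chi = V - E = 17 - 45 = -28.
rank = 1 - (-28) = 45 - 17 + 1 = 29

29


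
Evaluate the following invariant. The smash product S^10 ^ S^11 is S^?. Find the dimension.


S^m ^ S^n = S^{m+n}.
k = 10 + 11 = 21

21


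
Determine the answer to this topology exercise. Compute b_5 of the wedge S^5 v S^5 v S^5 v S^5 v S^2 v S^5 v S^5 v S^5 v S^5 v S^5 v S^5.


For a wedge of spheres, H_k (k>0) is free on one generator per sphere of dimension k.
Spheres of dimension 5: count = 10.
b_5 = 10

10


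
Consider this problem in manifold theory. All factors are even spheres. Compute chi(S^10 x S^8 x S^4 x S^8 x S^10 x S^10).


chi is multiplicative: chi(X x Y) = chi(X) chi(Y).
Each even-dim sphere has chi = 2. There are 6 factors.
chi = 2^6 = 64

64


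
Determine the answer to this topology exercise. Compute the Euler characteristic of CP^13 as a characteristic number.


For any closed oriented manifold, <e(TM),[M]> = chi(M).
chi(CP^13) = 13+1 = 14

14


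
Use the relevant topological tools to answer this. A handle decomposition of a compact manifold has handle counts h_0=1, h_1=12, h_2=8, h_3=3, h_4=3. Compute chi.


Handles of index k contribute (-1)^k to chi (same as CW cells).
chi = (1) + (-12) + (8) + (-3) + (3) = -3

-3


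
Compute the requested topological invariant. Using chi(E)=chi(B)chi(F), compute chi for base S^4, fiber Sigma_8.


chi(S^4) = 2 (n even), chi(Sigma_8) = 2 - 2*8 = -14.
chi(E) = 2 * (-14) = -28

-28


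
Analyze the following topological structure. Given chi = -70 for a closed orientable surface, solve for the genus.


chi = 2 - 2g for closed orientable surfaces.
-70 = 2 - 2g
2g = 2 - (-70) = 72
g = 36

36


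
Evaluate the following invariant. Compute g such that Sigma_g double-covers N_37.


chi(N_37) = 2 - 37 = -35.
Double cover: chi(Sigma_g) = 2 * chi(N_37) = 2*(-35) = -70.
2 - 2g = -70, so g = (2 - (-70))/2 = 72/2 = 36

36


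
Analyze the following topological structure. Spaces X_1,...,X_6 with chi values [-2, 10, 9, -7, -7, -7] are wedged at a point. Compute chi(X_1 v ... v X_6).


chi(A v B) = chi(A) + chi(B) - 1 (one point identified).
For 6 spaces: chi = (sum chi_i) - (6 - 1).
sum = -4; chi = -4 - 5 = -9

-9


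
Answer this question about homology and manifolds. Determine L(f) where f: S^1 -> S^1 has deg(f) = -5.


On S^1: L(f) = tr(f_0*) + (-1)^1 tr(f_1*) = 1 + (-1)^1 * deg(f).
L(f) = 1 + (-1)^1 * -5 = 1 + 5 = 6

6


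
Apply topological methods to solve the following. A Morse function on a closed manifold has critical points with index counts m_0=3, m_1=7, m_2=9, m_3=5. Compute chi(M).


Morse theory: chi(M) = sum_k (-1)^k m_k where m_k = #(index-k critical points).
= (3) + (-7) + (9) + (-5) = 0

0


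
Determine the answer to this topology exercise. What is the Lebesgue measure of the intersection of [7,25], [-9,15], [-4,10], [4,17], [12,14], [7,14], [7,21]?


Intersection = [max(a_i), min(b_i)] = [12, 10].
Since 12 > 10, the intersection is empty.
Length = 0

0


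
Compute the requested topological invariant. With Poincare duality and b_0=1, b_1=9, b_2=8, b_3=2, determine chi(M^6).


By Poincare duality b_k = b_{6-k}, so full Betti numbers: b_0=1, b_1=9, b_2=8, b_3=2, b_4=8, b_5=9, b_6=1.
chi = sum (-1)^k b_k = -2

-2


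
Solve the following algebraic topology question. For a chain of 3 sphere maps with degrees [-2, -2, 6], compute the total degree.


Degree is multiplicative: deg(composition) = product of degrees.
= (-2) * (-2) * (6) = 24

24


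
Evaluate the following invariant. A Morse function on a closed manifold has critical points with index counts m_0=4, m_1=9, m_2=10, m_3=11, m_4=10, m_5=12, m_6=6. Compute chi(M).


Morse theory: chi(M) = sum_k (-1)^k m_k where m_k = #(index-k critical points).
= (4) + (-9) + (10) + (-11) + (10) + (-12) + (6) = -2

-2


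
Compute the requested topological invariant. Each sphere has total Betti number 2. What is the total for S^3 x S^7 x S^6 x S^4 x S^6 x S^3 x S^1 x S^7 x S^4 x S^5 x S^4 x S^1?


Total Betti number is multiplicative under products.
Each S^d (d>=1) has total Betti number 2.
There are 12 sphere factors.
Total = 2^12 = 4096

4096


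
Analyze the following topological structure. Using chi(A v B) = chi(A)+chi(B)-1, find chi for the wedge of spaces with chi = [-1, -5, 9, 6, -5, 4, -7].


chi(A v B) = chi(A) + chi(B) - 1 (one point identified).
For 7 spaces: chi = (sum chi_i) - (7 - 1).
sum = 1; chi = 1 - 6 = -5

-5


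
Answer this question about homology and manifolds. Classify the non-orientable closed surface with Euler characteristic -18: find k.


chi = 2 - k for closed non-orientable surfaces with k crosscaps.
-18 = 2 - k
k = 2 - (-18) = 20

20


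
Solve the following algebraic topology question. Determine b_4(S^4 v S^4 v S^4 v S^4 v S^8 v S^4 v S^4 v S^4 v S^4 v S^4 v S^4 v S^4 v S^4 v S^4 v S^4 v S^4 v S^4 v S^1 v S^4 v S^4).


For a wedge of spheres, H_k (k>0) is free on one generator per sphere of dimension k.
Spheres of dimension 4: count = 18.
b_4 = 18

18


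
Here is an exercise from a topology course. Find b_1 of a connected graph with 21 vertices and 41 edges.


For a connected graph: rank(pi_1) = b_1 = E - V + 1 = 1 - chi.
chi = V - E = 21 - 41 = -20.
rank = 1 - (-20) = 41 - 21 + 1 = 21

21


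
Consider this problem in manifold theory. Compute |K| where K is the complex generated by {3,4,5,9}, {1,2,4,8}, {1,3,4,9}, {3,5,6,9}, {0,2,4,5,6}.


Each maximal simplex on m vertices has 2^m - 1 nonempty faces.
Take the union (dedupe shared faces).
Total distinct faces = 67

67


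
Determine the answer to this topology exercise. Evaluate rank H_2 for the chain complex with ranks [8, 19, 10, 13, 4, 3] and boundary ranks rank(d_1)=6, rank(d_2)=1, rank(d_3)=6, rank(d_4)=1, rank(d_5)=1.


rank H_k = rank(ker d_k) - rank(im d_{k+1}).
rank(ker d_2) = rank(C_2) - rank(d_2) = 10 - 1 = 9.
rank(im d_{2+1}) = 6.
rank H_2 = 9 - 6 = 3

3


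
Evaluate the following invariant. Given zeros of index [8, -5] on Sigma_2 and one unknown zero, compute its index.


Poincare-Hopf: sum of indices = chi(M).
chi(Sigma_2) = 2 - 2*2 = -2.
Sum of known indices = 3.
x = chi - (sum known) = -2 - (3) = -5

-5


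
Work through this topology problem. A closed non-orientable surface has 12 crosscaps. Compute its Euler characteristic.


For a non-orientable closed surface with k crosscaps: chi = 2 - k.
Here k = 12.
chi = 2 - 12 = -10

-10


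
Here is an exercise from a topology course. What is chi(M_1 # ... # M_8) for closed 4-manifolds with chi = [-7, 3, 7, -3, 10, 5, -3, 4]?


For n-manifolds: chi(A#B) = chi(A) + chi(B) - chi(S^4).
chi(S^4) = 1 + (-1)^4 = 2.
chi(#) = (sum chi_i) - (8-1)*chi(S^4) = 16 - 7*2 = 2

2


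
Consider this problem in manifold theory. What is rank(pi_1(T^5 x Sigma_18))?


pi_1(A x B) = pi_1(A) x pi_1(B); rank of abelianization = b_1.
b_1(T^5) = 5, b_1(Sigma_18) = 2*18 = 36.
b_1(product) = 5 + 36 = 41

41


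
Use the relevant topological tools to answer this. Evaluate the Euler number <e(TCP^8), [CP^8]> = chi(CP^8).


For any closed oriented manifold, <e(TM),[M]> = chi(M).
chi(CP^8) = 8+1 = 9

9


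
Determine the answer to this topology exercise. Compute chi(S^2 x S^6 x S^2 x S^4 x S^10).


chi is multiplicative: chi(X x Y) = chi(X) chi(Y).
Each even-dim sphere has chi = 2. There are 5 factors.
chi = 2^5 = 32

32


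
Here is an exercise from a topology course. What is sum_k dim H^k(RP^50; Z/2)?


H^k(RP^50; Z/2) = Z/2 for each 0 <= k <= 50.
Total dimension = 50 + 1 = 51

51


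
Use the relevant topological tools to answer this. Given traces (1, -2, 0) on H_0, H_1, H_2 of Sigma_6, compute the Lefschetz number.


L(f) = tr(f_0*) - tr(f_1*) + tr(f_2*).
= 1 - (-2) + (0)
= 3

3


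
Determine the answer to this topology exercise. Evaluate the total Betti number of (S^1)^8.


b_k(T^8) = C(8,k), so the sum over k is sum_k C(8,k) = 2^8.
Total = 2^8 = 256

256


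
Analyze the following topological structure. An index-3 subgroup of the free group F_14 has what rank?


Nielsen-Schreier: an index-n subgroup of F_r is free of rank 1 + n(r-1).
Equivalently: chi(cover) = n*chi(base); chi(vee_r S^1) = 1 - 14 = -13.
chi(E) = 3*(-13) = -39; rank = 1 - chi(E) = 1 - (-39) = 40.
rank = 1 + 3*(14-1) = 1 + 39 = 40

40


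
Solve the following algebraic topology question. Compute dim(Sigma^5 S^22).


Each suspension raises dimension by 1: Sigma S^n = S^{n+1}.
Sigma^5 S^22 = S^{22+5} = S^27

27


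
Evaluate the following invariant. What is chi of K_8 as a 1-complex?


K_8: V = 8, E = C(8,2) = 28.
chi = V - E = 8 - 28 = -20

-20


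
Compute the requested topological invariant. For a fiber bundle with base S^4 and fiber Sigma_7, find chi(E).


chi(S^4) = 2 (n even), chi(Sigma_7) = 2 - 2*7 = -12.
chi(E) = 2 * (-12) = -24

-24


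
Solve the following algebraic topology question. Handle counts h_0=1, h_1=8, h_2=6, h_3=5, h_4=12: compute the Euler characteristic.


Handles of index k contribute (-1)^k to chi (same as CW cells).
chi = (1) + (-8) + (6) + (-5) + (12) = 6

6


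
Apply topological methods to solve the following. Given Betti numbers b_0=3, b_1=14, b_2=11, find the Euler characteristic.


chi = sum_k (-1)^k b_k.
= (3) + (-14) + (11)
= 0

0


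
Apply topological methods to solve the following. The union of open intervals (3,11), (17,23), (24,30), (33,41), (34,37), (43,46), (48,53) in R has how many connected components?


Sort and merge overlapping open intervals.
Merged: (3,11), (17,23), (24,30), (33,41), (43,46), (48,53).
Number of components = 6

6


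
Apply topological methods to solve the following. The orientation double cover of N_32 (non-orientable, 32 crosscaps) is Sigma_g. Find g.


chi(N_32) = 2 - 32 = -30.
Double cover: chi(Sigma_g) = 2 * chi(N_32) = 2*(-30) = -60.
2 - 2g = -60, so g = (2 - (-60))/2 = 62/2 = 31

31


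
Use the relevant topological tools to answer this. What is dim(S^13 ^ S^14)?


S^m ^ S^n = S^{m+n}.
k = 13 + 14 = 27

27


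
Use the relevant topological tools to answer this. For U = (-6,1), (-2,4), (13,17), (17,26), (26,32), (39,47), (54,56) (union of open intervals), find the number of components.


Sort and merge overlapping open intervals.
Merged: (-6,4), (13,17), (17,26), (26,32), (39,47), (54,56).
Number of components = 6

6


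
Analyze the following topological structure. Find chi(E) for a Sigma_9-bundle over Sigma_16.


For a fiber bundle F -> E -> B (with CW structure): chi(E) = chi(B) * chi(F).
chi(Sigma_16) = -30, chi(Sigma_9) = -16.
chi(E) = (-30) * (-16) = 480

480


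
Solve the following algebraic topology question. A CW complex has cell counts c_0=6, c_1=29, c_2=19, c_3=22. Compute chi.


chi = sum_k (-1)^k c_k.
= (-1)^0*6 + (-1)^1*29 + (-1)^2*19 + (-1)^3*22
= (6) + (-29) + (19) + (-22)
= -26

-26


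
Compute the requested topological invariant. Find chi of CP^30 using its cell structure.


CP^30 has one cell in each even dimension 0, 2, ..., 2*30 (30+1 cells total).
All cells are even-dimensional, so chi = number of cells.
chi = 30 + 1 = 31

31


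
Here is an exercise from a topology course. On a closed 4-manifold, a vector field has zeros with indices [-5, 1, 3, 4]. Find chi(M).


Poincare-Hopf: chi(M) = sum of indices of zeros.
chi = (-5) + (1) + (3) + (4) = 3

3


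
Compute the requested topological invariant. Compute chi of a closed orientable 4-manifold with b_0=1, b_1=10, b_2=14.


By Poincare duality b_k = b_{4-k}, so full Betti numbers: b_0=1, b_1=10, b_2=14, b_3=10, b_4=1.
chi = sum (-1)^k b_k = -4

-4


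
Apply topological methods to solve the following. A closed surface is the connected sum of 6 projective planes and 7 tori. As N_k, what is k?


Since a >= 1, the sum is non-orientable; each T^2 can be replaced by RP^2 # RP^2 (since T^2#RP^2 = 3RP^2).
Total crosscaps k = 6 + 2*7 = 20.
Check via chi: chi = 6*1 + 7*0 - (6+7-1)*2 = -18 = 2 - k = -18. Consistent.

20


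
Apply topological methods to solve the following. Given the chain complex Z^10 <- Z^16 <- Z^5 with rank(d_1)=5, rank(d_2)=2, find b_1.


rank H_k = rank(ker d_k) - rank(im d_{k+1}).
rank(ker d_1) = rank(C_1) - rank(d_1) = 16 - 5 = 11.
rank(im d_{1+1}) = 2.
rank H_1 = 11 - 2 = 9

9


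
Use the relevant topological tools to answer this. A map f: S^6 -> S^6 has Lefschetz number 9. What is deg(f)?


L(f) = 1 + (-1)^6 deg(f) on S^6.
9 = 1 + (-1)^6 * deg(f)
(-1)^6 * deg(f) = 8
deg(f) = 8

8


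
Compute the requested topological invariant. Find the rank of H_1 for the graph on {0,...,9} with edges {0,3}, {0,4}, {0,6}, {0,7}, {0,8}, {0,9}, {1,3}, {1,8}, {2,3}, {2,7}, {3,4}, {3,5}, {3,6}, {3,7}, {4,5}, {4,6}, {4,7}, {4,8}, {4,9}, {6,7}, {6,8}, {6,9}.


b_1 = E - V + (number of components).
E = 22, V = 10, components = 1.
b_1 = 22 - 10 + 1 = 13

13


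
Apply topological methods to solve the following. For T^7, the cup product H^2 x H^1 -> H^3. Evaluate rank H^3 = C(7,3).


Cup product: H^p x H^q -> H^{p+q}; here p+q = 2+1 = 3.
rank H^k(T^n) = C(n,k).
C(7,3) = 35

35


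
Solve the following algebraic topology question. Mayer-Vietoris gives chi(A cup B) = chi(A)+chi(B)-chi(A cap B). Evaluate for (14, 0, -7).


chi(A cup B) = chi(A) + chi(B) - chi(A cap B)
= 14 + (0) - (-7)
= 21

21


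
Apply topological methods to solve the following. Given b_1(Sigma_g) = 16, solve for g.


For a closed orientable surface: b_1 = 2g.
16 = 2g
g = 16 / 2 = 8

8


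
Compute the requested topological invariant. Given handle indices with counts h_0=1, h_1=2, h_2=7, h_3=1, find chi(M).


Handles of index k contribute (-1)^k to chi (same as CW cells).
chi = (1) + (-2) + (7) + (-1) = 5

5


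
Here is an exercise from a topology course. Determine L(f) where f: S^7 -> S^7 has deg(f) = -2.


On S^7: L(f) = tr(f_0*) + (-1)^7 tr(f_7*) = 1 + (-1)^7 * deg(f).
L(f) = 1 + (-1)^7 * -2 = 1 + 2 = 3

3


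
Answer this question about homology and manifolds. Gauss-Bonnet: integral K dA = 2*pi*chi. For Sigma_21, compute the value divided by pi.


Gauss-Bonnet: integral K dA = 2*pi*chi(M).
chi(Sigma_21) = 2 - 2*21 = -40.
(integral K dA)/pi = 2*chi = 2*(-40) = -80

-80


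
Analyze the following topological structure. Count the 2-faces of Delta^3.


Delta^3 has 3+1 vertices. A 2-face is a choice of 2+1 vertices.
f_2 = C(3+1, 2+1) = C(4,3) = 4

4


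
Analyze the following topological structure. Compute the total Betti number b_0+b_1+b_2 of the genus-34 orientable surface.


For Sigma_34: b_0 = 1, b_1 = 2g = 68, b_2 = 1.
Total = 1 + 68 + 1 = 70

70


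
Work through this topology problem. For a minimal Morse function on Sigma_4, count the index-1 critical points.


A perfect Morse function has m_k = b_k.
For Sigma_4: b_0=1, b_1=2g=8, b_2=1.
Saddles m_1 = 2g = 8

8


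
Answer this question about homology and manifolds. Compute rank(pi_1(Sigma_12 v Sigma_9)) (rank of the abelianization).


For a wedge: H_1(A v B) = H_1(A) + H_1(B).
b_1(Sigma_12) = 24, b_1(Sigma_9) = 18.
b_1 = 24 + 18 = 42

42


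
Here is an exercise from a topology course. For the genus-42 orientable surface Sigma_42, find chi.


For a closed orientable surface of genus g: chi = 2 - 2g.
Here g = 42.
chi = 2 - 2*42 = 2 - 84 = -82

-82


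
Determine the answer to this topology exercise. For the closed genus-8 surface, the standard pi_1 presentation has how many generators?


Standard presentation: pi_1(Sigma_g) = <a_1,b_1,...,a_g,b_g | [a_1,b_1]...[a_g,b_g] = 1>.
Number of generators = 2g = 2*8 = 16

16


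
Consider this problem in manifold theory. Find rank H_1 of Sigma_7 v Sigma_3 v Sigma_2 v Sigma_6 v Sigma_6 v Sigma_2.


For a wedge X v Y: reduced H_k(X v Y) = H_k(X) + H_k(Y).
Each Sigma_g contributes b_1 = 2g.
b_1 = 14 + 6 + 4 + 12 + 12 + 4 = 52

52


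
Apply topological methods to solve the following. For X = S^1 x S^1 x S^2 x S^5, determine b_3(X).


Each S^d has Poincare polynomial 1 + t^d.
The product S^1 x S^1 x S^2 x S^5 has Poincare polynomial prod(1+t^d_i).
Expanding: b_0=1, b_1=2, b_2=2, b_3=2, b_4=1, b_5=1, b_6=2, b_7=2, b_8=2, b_9=1.
b_3 = 2

2


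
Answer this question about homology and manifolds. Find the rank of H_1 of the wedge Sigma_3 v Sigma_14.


For a wedge: H_1(A v B) = H_1(A) + H_1(B).
b_1(Sigma_3) = 6, b_1(Sigma_14) = 28.
b_1 = 6 + 28 = 34

34


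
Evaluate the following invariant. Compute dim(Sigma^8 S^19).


Each suspension raises dimension by 1: Sigma S^n = S^{n+1}.
Sigma^8 S^19 = S^{19+8} = S^27

27


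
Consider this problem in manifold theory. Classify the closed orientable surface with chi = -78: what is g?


chi = 2 - 2g for closed orientable surfaces.
-78 = 2 - 2g
2g = 2 - (-78) = 80
g = 40

40


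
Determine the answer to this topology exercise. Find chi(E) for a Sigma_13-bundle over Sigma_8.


For a fiber bundle F -> E -> B (with CW structure): chi(E) = chi(B) * chi(F).
chi(Sigma_8) = -14, chi(Sigma_13) = -24.
chi(E) = (-14) * (-24) = 336

336


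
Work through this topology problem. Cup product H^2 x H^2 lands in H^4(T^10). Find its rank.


Cup product: H^p x H^q -> H^{p+q}; here p+q = 2+2 = 4.
rank H^k(T^n) = C(n,k).
C(10,4) = 210

210


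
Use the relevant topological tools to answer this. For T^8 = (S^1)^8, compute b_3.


By the Kunneth formula, b_k(T^n) = C(n,k).
b_3(T^8) = C(8,3).
C(8,3) = 8!/(3!*5!) = 56

56


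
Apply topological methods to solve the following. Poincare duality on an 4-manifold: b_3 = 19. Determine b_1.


Poincare duality for closed orientable n-manifolds: b_k = b_{n-k}.
Here n = 4, so b_1 = b_3 = 19

19


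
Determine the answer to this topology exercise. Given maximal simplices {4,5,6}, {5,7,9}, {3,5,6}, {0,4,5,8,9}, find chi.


Enumerate all faces; f-vector: f_0=8, f_1=16, f_2=13, f_3=5, f_4=1.
chi = sum (-1)^k f_k = 1

1


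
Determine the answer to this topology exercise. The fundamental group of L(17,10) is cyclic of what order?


pi_1(L(p,q)) = Z/pZ for any q coprime to p.
|pi_1(L(17,10))| = 17

17


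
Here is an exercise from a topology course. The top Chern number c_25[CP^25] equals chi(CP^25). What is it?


For any closed oriented manifold, <e(TM),[M]> = chi(M).
chi(CP^25) = 25+1 = 26

26


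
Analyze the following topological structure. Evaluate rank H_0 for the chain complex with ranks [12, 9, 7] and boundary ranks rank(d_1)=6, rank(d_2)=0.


rank H_k = rank(ker d_k) - rank(im d_{k+1}).
rank(ker d_0) = rank(C_0) - rank(d_0) = 12 - 0 = 12.
rank(im d_{0+1}) = 6.
rank H_0 = 12 - 6 = 6

6


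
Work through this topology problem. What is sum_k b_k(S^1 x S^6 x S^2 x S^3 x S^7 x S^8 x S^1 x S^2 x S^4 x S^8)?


Total Betti number is multiplicative under products.
Each S^d (d>=1) has total Betti number 2.
There are 10 sphere factors.
Total = 2^10 = 1024

1024


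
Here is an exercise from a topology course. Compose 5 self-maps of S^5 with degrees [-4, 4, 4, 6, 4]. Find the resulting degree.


Degree is multiplicative: deg(composition) = product of degrees.
= (-4) * (4) * (4) * (6) * (4) = -1536

-1536


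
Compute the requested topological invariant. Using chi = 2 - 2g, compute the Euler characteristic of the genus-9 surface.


For a closed orientable surface of genus g: chi = 2 - 2g.
Here g = 9.
chi = 2 - 2*9 = 2 - 18 = -16

-16


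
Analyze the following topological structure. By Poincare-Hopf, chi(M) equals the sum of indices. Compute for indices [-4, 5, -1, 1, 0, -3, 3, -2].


Poincare-Hopf: chi(M) = sum of indices of zeros.
chi = (-4) + (5) + (-1) + (1) + (0) + (-3) + (3) + (-2) = -1

-1


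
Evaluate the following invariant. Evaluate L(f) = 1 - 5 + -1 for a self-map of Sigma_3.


L(f) = tr(f_0*) - tr(f_1*) + tr(f_2*).
= 1 - (5) + (-1)
= -5

-5


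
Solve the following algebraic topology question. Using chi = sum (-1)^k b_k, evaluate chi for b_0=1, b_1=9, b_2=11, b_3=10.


chi = sum_k (-1)^k b_k.
= (1) + (-9) + (11) + (-10)
= -7

-7


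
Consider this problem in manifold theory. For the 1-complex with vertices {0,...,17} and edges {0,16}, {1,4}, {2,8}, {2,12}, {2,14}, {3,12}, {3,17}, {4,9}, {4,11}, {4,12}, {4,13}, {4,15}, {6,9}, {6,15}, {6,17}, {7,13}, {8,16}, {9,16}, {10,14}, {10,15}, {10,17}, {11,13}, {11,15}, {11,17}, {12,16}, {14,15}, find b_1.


b_1 = E - V + (number of components).
E = 26, V = 18, components = 2.
b_1 = 26 - 18 + 2 = 10

10


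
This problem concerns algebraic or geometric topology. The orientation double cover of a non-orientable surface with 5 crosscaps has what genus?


chi(N_5) = 2 - 5 = -3.
Double cover: chi(Sigma_g) = 2 * chi(N_5) = 2*(-3) = -6.
2 - 2g = -6, so g = (2 - (-6))/2 = 8/2 = 4

4


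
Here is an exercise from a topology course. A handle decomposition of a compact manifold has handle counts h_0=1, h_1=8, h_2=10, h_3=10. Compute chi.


Handles of index k contribute (-1)^k to chi (same as CW cells).
chi = (1) + (-8) + (10) + (-10) = -7

-7


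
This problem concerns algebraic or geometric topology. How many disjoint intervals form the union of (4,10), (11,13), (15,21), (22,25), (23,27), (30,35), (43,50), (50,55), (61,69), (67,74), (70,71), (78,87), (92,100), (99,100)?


Sort and merge overlapping open intervals.
Merged: (4,10), (11,13), (15,21), (22,27), (30,35), (43,50), (50,55), (61,74), (78,87), (92,100).
Number of components = 10

10


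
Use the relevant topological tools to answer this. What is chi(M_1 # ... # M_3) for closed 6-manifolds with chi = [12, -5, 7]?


For n-manifolds: chi(A#B) = chi(A) + chi(B) - chi(S^6).
chi(S^6) = 1 + (-1)^6 = 2.
chi(#) = (sum chi_i) - (3-1)*chi(S^6) = 14 - 2*2 = 10

10


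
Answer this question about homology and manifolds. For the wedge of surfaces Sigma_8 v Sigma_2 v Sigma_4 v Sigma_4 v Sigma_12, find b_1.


For a wedge X v Y: reduced H_k(X v Y) = H_k(X) + H_k(Y).
Each Sigma_g contributes b_1 = 2g.
b_1 = 16 + 4 + 8 + 8 + 24 = 60

60
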